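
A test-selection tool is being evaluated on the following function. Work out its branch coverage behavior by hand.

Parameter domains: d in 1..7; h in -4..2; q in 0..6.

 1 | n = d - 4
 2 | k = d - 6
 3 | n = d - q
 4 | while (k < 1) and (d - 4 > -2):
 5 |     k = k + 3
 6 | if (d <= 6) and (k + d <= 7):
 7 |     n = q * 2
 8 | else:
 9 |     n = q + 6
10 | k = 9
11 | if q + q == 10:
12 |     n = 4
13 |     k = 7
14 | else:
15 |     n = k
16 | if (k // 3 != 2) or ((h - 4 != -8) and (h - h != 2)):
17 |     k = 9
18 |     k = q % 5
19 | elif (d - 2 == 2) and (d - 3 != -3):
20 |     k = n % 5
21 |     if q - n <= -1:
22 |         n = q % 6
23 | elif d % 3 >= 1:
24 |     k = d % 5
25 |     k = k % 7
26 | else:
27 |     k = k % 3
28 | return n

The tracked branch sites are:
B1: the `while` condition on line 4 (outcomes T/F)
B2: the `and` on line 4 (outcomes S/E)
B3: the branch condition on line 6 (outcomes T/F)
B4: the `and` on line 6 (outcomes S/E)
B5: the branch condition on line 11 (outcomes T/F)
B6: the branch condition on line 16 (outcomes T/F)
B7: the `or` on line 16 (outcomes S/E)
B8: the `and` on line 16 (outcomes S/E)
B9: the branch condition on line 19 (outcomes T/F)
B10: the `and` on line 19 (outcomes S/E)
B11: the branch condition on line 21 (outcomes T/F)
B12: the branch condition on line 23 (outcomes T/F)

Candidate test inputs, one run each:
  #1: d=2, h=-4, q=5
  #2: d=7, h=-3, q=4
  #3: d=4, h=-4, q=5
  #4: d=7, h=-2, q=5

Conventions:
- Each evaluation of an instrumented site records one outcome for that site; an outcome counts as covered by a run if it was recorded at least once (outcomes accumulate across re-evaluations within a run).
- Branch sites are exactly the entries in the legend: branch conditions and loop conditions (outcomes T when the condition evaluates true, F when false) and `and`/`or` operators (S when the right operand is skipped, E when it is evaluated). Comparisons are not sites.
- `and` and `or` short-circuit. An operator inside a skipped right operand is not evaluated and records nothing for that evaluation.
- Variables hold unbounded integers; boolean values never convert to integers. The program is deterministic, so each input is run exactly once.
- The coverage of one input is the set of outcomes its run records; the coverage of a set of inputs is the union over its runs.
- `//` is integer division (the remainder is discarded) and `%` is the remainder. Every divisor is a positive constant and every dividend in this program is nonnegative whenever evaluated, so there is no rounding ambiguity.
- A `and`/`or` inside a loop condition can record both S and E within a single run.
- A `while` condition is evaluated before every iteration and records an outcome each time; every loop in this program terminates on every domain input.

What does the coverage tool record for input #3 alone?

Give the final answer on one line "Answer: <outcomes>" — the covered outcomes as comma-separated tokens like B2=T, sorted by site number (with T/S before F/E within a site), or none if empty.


Simulating input #3 (d=4, h=-4, q=5) step by step:
  B2->E, B1->T, B2->S, B1->F, B4->E, B3->T, B5->T, B7->E, B8->S, B6->F
  B10->E, B9->T, B11->F
distinct outcomes covered: B1=T, B1=F, B2=S, B2=E, B3=T, B4=E, B5=T, B6=F, B7=E, B8=S, B9=T, B10=E, B11=F
Answer: B1=T, B1=F, B2=S, B2=E, B3=T, B4=E, B5=T, B6=F, B7=E, B8=S, B9=T, B10=E, B11=F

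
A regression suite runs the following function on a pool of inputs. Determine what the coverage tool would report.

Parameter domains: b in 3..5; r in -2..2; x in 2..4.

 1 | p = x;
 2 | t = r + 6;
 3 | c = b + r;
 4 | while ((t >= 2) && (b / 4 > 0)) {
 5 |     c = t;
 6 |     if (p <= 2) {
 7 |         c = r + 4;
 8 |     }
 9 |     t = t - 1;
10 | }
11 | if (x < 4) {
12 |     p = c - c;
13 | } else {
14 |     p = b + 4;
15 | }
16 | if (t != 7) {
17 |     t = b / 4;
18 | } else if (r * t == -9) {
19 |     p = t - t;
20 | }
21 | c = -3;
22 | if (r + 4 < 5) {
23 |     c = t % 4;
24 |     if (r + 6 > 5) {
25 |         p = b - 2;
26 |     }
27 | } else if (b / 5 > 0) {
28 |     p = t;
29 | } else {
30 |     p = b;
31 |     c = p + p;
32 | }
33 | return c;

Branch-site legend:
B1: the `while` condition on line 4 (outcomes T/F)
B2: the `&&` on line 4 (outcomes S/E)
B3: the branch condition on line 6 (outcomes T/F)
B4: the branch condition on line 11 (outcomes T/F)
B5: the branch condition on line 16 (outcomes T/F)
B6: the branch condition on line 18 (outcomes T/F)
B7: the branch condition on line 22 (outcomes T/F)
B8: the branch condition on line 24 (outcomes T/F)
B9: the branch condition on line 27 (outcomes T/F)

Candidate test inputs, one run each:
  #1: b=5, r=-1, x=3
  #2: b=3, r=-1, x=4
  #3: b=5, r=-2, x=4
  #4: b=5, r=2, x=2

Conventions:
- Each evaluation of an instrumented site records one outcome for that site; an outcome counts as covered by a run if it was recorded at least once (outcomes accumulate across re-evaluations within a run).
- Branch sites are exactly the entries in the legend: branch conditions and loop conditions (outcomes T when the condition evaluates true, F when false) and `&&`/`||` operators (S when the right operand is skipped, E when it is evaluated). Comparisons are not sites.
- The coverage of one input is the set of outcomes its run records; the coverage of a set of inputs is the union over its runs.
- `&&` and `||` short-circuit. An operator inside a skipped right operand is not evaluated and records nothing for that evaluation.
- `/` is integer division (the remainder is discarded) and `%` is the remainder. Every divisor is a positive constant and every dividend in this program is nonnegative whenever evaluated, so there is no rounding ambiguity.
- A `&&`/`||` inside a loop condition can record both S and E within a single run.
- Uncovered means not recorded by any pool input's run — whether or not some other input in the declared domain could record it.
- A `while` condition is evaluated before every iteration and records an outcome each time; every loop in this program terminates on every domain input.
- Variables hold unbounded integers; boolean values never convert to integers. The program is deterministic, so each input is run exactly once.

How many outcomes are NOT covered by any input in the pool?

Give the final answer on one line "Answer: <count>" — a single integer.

#1 (b=5, r=-1, x=3) -> covered: B1=T, B1=F, B2=S, B2=E, B3=F, B4=T, B5=T, B7=T, B8=F
#2 (b=3, r=-1, x=4) -> covered: B1=F, B2=E, B4=F, B5=T, B7=T, B8=F
#3 (b=5, r=-2, x=4) -> covered: B1=T, B1=F, B2=S, B2=E, B3=F, B4=F, B5=T, B7=T, B8=F
#4 (b=5, r=2, x=2) -> covered: B1=T, B1=F, B2=S, B2=E, B3=T, B4=T, B5=T, B7=F, B9=T
union over the pool: B1=T, B1=F, B2=S, B2=E, B3=T, B3=F, B4=T, B4=F, B5=T, B7=T, B7=F, B8=F, B9=T
uncovered (5 of 18): B5=F, B6=T, B6=F, B8=T, B9=F

Answer: 5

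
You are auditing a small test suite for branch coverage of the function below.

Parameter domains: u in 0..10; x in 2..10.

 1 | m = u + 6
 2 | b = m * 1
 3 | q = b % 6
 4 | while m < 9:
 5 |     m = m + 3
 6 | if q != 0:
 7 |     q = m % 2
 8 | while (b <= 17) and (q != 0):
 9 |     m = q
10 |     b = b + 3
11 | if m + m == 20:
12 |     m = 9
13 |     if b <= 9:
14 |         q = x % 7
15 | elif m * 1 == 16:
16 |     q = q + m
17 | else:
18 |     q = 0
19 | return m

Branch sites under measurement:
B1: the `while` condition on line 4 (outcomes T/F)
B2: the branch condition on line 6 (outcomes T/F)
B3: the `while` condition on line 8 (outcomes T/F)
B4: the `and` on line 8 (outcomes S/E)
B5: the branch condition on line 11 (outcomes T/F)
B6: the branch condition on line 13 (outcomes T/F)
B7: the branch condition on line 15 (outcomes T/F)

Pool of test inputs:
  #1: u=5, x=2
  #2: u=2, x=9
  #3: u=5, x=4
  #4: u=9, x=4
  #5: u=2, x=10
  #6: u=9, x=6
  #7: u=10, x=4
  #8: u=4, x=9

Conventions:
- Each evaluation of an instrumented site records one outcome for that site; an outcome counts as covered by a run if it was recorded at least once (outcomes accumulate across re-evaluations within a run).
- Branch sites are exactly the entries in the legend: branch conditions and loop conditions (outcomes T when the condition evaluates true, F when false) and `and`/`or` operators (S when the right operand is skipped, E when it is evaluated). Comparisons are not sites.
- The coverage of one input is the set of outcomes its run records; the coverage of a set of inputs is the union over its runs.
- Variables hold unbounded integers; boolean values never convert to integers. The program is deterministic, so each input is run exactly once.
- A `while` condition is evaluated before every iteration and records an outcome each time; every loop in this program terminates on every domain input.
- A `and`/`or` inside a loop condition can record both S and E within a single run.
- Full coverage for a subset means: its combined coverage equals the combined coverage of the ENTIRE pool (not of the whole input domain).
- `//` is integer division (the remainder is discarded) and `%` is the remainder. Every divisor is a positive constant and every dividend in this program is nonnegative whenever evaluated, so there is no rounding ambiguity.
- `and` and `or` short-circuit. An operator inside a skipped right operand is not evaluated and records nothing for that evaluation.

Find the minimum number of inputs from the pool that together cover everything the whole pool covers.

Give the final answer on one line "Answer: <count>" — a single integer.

run #1 (u=5, x=2) runs B1->F, B2->T, B4->E, B3->T, B4->E, B3->T, B4->E, B3->T, B4->S, B3->F, B5->F, B7->F; records B1=F, B2=T, B3=T, B3=F, B4=S, B4=E, B5=F, B7=F
run #2 (u=2, x=9) runs B1->T, B1->F, B2->T, B4->E, B3->T, B4->E, B3->T, B4->E, B3->T, B4->E, B3->T, B4->S, B3->F, B5->F, ...; records B1=T, B1=F, B2=T, B3=T, B3=F, B4=S, B4=E, B5=F, B7=F
run #3 (u=5, x=4) runs B1->F, B2->T, B4->E, B3->T, B4->E, B3->T, B4->E, B3->T, B4->S, B3->F, B5->F, B7->F; records B1=F, B2=T, B3=T, B3=F, B4=S, B4=E, B5=F, B7=F
run #4 (u=9, x=4) runs B1->F, B2->T, B4->E, B3->T, B4->S, B3->F, B5->F, B7->F; records B1=F, B2=T, B3=T, B3=F, B4=S, B4=E, B5=F, B7=F
run #5 (u=2, x=10) runs B1->T, B1->F, B2->T, B4->E, B3->T, B4->E, B3->T, B4->E, B3->T, B4->E, B3->T, B4->S, B3->F, B5->F, ...; records B1=T, B1=F, B2=T, B3=T, B3=F, B4=S, B4=E, B5=F, B7=F
run #6 (u=9, x=6) runs B1->F, B2->T, B4->E, B3->T, B4->S, B3->F, B5->F, B7->F; records B1=F, B2=T, B3=T, B3=F, B4=S, B4=E, B5=F, B7=F
run #7 (u=10, x=4) runs B1->F, B2->T, B4->E, B3->F, B5->F, B7->T; records B1=F, B2=T, B3=F, B4=E, B5=F, B7=T
run #8 (u=4, x=9) runs B1->F, B2->T, B4->E, B3->F, B5->T, B6->F; records B1=F, B2=T, B3=F, B4=E, B5=T, B6=F
together the pool reaches 12 outcomes: B1=T, B1=F, B2=T, B3=T, B3=F, B4=S, B4=E, B5=T, B5=F, B6=F, B7=T, B7=F
no size-1 subset reaches all 12 outcomes (best union: 9/12)
no size-2 subset reaches all 12 outcomes (best union: 11/12)
at size 3, {2, 7, 8} reaches all 12 outcomes; every lexicographically earlier size-3 subset fails

Answer: 3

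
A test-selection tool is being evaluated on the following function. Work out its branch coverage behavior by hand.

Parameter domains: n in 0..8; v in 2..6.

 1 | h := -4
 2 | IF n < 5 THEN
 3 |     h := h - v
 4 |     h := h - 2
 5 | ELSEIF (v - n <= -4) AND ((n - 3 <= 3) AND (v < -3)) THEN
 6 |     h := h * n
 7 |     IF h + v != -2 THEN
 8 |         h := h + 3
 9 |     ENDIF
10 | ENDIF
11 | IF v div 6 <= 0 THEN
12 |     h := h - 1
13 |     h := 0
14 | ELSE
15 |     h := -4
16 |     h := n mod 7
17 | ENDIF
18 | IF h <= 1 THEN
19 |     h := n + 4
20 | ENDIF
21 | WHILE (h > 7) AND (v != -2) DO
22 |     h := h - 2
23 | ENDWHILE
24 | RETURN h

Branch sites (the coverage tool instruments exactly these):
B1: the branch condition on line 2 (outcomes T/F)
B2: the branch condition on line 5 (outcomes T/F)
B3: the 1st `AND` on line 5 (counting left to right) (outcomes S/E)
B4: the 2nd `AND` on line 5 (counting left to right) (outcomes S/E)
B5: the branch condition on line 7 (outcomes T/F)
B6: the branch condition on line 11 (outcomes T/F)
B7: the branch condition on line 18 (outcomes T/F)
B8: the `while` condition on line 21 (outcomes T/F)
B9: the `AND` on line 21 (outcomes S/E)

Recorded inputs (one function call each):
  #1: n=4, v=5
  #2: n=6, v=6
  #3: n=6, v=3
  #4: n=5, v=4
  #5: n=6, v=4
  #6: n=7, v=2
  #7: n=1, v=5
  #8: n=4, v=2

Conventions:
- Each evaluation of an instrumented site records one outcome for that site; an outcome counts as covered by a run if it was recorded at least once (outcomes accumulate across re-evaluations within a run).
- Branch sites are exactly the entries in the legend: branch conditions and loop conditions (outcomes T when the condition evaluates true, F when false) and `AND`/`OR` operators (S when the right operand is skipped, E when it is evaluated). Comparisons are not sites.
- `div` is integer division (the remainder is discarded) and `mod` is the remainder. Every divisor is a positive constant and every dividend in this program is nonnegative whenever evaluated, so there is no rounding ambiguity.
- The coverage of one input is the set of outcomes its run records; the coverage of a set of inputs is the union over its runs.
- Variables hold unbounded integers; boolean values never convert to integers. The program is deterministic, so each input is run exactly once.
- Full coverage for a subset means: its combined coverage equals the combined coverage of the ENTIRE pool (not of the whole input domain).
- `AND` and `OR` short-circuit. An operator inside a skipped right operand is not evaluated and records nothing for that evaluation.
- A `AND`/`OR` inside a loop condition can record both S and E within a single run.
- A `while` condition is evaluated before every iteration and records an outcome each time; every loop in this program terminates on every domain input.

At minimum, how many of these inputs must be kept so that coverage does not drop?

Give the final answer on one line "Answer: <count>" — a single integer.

run #1 (n=4, v=5) runs B1->T, B6->T, B7->T, B9->E, B8->T, B9->S, B8->F; records B1=T, B6=T, B7=T, B8=T, B8=F, B9=S, B9=E
run #2 (n=6, v=6) runs B1->F, B3->S, B2->F, B6->F, B7->F, B9->S, B8->F; records B1=F, B2=F, B3=S, B6=F, B7=F, B8=F, B9=S
run #3 (n=6, v=3) runs B1->F, B3->S, B2->F, B6->T, B7->T, B9->E, B8->T, B9->E, B8->T, B9->S, B8->F; records B1=F, B2=F, B3=S, B6=T, B7=T, B8=T, B8=F, B9=S, B9=E
run #4 (n=5, v=4) runs B1->F, B3->S, B2->F, B6->T, B7->T, B9->E, B8->T, B9->S, B8->F; records B1=F, B2=F, B3=S, B6=T, B7=T, B8=T, B8=F, B9=S, B9=E
run #5 (n=6, v=4) runs B1->F, B3->S, B2->F, B6->T, B7->T, B9->E, B8->T, B9->E, B8->T, B9->S, B8->F; records B1=F, B2=F, B3=S, B6=T, B7=T, B8=T, B8=F, B9=S, B9=E
run #6 (n=7, v=2) runs B1->F, B3->E, B4->S, B2->F, B6->T, B7->T, B9->E, B8->T, B9->E, B8->T, B9->S, B8->F; records B1=F, B2=F, B3=E, B4=S, B6=T, B7=T, B8=T, B8=F, B9=S, B9=E
run #7 (n=1, v=5) runs B1->T, B6->T, B7->T, B9->S, B8->F; records B1=T, B6=T, B7=T, B8=F, B9=S
run #8 (n=4, v=2) runs B1->T, B6->T, B7->T, B9->E, B8->T, B9->S, B8->F; records B1=T, B6=T, B7=T, B8=T, B8=F, B9=S, B9=E
the full pool covers 14 outcomes: B1=T, B1=F, B2=F, B3=S, B3=E, B4=S, B6=T, B6=F, B7=T, B7=F, B8=T, B8=F, B9=S, B9=E
size 1 is not enough: best union over all size-1 subsets is 10/14
size 2 is not enough: best union over all size-2 subsets is 13/14
inputs {1, 2, 6} (size 3) cover everything; no size-3 subset with a lexicographically smaller index list covers all 14

Answer: 3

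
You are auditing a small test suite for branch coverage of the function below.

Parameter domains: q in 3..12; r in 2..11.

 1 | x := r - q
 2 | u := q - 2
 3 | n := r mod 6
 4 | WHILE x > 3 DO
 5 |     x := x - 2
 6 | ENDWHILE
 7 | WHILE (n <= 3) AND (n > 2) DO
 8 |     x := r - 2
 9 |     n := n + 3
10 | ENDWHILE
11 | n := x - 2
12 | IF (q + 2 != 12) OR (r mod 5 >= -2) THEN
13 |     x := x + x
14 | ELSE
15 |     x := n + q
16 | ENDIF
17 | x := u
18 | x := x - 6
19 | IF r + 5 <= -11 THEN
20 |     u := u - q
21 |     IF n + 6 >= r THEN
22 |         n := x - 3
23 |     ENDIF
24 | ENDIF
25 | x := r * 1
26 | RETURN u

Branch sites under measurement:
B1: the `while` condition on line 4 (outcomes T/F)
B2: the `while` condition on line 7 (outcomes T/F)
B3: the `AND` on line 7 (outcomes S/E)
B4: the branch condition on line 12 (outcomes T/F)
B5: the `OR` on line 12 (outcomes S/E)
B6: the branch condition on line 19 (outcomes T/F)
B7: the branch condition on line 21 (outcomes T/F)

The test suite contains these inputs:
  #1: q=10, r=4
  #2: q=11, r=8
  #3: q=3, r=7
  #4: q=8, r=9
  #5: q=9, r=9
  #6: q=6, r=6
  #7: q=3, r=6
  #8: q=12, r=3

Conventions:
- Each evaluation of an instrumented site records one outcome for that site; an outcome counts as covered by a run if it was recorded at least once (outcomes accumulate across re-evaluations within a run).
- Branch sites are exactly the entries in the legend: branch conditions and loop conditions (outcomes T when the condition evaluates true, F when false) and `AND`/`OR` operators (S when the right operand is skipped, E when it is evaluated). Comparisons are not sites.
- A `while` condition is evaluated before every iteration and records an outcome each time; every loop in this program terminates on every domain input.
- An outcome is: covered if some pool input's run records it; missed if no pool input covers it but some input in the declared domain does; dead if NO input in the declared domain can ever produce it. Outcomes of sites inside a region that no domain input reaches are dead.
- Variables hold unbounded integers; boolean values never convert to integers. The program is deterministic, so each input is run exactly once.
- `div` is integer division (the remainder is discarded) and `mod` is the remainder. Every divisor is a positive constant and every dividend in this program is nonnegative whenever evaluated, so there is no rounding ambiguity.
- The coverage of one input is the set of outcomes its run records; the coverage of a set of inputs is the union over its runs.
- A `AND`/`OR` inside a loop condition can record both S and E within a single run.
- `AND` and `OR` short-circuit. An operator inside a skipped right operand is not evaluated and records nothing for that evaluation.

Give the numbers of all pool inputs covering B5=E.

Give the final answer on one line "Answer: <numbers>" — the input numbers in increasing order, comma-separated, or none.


input #1 (q=10, r=4): hits B5=E
input #2 (q=11, r=8): never hits B5=E
input #3 (q=3, r=7): never hits B5=E
input #4 (q=8, r=9): never hits B5=E
input #5 (q=9, r=9): never hits B5=E
input #6 (q=6, r=6): never hits B5=E
input #7 (q=3, r=6): never hits B5=E
input #8 (q=12, r=3): never hits B5=E
Answer: 1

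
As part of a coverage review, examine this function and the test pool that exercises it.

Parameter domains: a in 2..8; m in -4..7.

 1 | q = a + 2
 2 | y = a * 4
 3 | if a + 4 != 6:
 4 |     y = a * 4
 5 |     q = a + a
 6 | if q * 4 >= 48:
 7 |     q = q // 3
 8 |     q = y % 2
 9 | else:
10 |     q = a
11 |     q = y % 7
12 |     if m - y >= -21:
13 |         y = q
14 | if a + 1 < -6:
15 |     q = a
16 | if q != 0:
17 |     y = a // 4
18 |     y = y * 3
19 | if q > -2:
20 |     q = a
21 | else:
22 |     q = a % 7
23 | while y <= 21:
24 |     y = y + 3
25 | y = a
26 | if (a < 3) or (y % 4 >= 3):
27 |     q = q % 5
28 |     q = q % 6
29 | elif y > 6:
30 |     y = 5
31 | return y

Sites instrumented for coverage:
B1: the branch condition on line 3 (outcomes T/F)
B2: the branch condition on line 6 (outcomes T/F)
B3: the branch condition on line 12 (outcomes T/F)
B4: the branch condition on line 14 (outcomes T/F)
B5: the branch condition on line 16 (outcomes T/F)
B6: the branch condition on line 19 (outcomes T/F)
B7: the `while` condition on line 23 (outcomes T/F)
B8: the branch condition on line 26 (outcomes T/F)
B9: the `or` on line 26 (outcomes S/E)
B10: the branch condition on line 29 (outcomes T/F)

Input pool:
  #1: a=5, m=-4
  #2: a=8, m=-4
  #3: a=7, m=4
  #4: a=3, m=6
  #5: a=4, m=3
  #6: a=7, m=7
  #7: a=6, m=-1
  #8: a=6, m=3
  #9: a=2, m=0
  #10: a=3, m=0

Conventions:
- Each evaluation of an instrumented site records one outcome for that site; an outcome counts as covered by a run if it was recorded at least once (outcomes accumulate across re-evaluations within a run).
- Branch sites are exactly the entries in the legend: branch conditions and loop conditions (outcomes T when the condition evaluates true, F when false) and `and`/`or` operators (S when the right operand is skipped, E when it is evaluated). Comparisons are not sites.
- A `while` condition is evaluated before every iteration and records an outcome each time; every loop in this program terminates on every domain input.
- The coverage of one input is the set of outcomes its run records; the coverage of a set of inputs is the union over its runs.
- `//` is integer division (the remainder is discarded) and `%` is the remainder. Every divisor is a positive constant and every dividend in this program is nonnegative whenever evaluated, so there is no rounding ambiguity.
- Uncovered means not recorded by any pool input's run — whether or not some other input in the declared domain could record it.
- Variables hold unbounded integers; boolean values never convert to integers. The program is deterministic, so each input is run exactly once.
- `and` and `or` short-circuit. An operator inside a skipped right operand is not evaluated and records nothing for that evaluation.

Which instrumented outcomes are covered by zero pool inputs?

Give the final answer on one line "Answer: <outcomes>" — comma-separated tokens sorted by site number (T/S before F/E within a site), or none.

#1 (a=5, m=-4) -> B1->T, B2->F, B3->F, B4->F, B5->T, B6->T, B7->T, B7->T, B7->T, B7->T, B7->T, B7->T, B7->T, B7->F, ...; covered: B1=T, B2=F, B3=F, B4=F, B5=T, B6=T, B7=T, B7=F, B8=F, B9=E, B10=F
#2 (a=8, m=-4) -> B1->T, B2->T, B4->F, B5->F, B6->T, B7->F, B9->E, B8->F, B10->T; covered: B1=T, B2=T, B4=F, B5=F, B6=T, B7=F, B8=F, B9=E, B10=T
#3 (a=7, m=4) -> B1->T, B2->T, B4->F, B5->F, B6->T, B7->F, B9->E, B8->T; covered: B1=T, B2=T, B4=F, B5=F, B6=T, B7=F, B8=T, B9=E
#4 (a=3, m=6) -> B1->T, B2->F, B3->T, B4->F, B5->T, B6->T, B7->T, B7->T, B7->T, B7->T, B7->T, B7->T, B7->T, B7->T, ...; covered: B1=T, B2=F, B3=T, B4=F, B5=T, B6=T, B7=T, B7=F, B8=T, B9=E
#5 (a=4, m=3) -> B1->T, B2->F, B3->T, B4->F, B5->T, B6->T, B7->T, B7->T, B7->T, B7->T, B7->T, B7->T, B7->T, B7->F, ...; covered: B1=T, B2=F, B3=T, B4=F, B5=T, B6=T, B7=T, B7=F, B8=F, B9=E, B10=F
#6 (a=7, m=7) -> B1->T, B2->T, B4->F, B5->F, B6->T, B7->F, B9->E, B8->T; covered: B1=T, B2=T, B4=F, B5=F, B6=T, B7=F, B8=T, B9=E
#7 (a=6, m=-1) -> B1->T, B2->T, B4->F, B5->F, B6->T, B7->F, B9->E, B8->F, B10->F; covered: B1=T, B2=T, B4=F, B5=F, B6=T, B7=F, B8=F, B9=E, B10=F
#8 (a=6, m=3) -> B1->T, B2->T, B4->F, B5->F, B6->T, B7->F, B9->E, B8->F, B10->F; covered: B1=T, B2=T, B4=F, B5=F, B6=T, B7=F, B8=F, B9=E, B10=F
#9 (a=2, m=0) -> B1->F, B2->F, B3->T, B4->F, B5->T, B6->T, B7->T, B7->T, B7->T, B7->T, B7->T, B7->T, B7->T, B7->T, ...; covered: B1=F, B2=F, B3=T, B4=F, B5=T, B6=T, B7=T, B7=F, B8=T, B9=S
#10 (a=3, m=0) -> B1->T, B2->F, B3->T, B4->F, B5->T, B6->T, B7->T, B7->T, B7->T, B7->T, B7->T, B7->T, B7->T, B7->T, ...; covered: B1=T, B2=F, B3=T, B4=F, B5=T, B6=T, B7=T, B7=F, B8=T, B9=E
union over the pool: B1=T, B1=F, B2=T, B2=F, B3=T, B3=F, B4=F, B5=T, B5=F, B6=T, B7=T, B7=F, B8=T, B8=F, B9=S, B9=E, B10=T, B10=F
uncovered (2 of 20): B4=T, B6=F

Answer: B4=T, B6=F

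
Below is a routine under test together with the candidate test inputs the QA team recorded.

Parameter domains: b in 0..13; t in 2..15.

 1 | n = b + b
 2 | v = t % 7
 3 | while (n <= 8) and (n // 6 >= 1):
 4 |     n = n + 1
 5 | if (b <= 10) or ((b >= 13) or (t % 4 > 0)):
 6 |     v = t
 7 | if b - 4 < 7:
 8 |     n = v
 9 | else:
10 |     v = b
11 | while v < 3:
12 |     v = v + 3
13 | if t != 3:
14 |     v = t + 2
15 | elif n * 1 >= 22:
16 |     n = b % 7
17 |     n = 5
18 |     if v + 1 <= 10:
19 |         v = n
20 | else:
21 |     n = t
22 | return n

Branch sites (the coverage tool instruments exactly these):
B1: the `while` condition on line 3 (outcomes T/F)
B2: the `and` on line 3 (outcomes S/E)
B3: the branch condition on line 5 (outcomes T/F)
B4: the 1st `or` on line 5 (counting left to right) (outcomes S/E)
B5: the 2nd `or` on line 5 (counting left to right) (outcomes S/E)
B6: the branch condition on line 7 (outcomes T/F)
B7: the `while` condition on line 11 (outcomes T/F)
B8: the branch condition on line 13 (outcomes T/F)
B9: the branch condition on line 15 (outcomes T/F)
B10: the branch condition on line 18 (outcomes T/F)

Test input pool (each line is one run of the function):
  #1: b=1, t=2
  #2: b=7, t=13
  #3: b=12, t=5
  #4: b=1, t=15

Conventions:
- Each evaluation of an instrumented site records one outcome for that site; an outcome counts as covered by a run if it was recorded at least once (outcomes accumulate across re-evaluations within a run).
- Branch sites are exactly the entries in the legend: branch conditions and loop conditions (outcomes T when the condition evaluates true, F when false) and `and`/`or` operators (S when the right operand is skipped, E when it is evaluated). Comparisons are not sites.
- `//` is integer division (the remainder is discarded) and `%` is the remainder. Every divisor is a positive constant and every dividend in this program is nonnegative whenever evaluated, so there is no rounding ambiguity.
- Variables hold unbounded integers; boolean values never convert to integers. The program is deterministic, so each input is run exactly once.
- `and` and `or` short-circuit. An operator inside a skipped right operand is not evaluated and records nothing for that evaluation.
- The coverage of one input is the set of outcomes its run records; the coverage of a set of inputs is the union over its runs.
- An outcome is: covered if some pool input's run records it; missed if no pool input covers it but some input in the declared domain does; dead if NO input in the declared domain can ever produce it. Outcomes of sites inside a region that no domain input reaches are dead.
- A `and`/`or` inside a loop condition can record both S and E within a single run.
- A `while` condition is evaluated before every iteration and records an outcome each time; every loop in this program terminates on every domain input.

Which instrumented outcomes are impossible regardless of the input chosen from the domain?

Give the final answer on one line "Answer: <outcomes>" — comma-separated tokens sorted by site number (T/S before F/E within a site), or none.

running all 196 domain inputs and tallying outcomes:
  B10=T: no domain input ever produces it -> dead
  reachable outcomes have witnesses, e.g. B1=T (e.g. b=3, t=2), B1=F (e.g. b=0, t=2), B2=S (e.g. b=3, t=2), B2=E (e.g. b=0, t=2)

Answer: B10=T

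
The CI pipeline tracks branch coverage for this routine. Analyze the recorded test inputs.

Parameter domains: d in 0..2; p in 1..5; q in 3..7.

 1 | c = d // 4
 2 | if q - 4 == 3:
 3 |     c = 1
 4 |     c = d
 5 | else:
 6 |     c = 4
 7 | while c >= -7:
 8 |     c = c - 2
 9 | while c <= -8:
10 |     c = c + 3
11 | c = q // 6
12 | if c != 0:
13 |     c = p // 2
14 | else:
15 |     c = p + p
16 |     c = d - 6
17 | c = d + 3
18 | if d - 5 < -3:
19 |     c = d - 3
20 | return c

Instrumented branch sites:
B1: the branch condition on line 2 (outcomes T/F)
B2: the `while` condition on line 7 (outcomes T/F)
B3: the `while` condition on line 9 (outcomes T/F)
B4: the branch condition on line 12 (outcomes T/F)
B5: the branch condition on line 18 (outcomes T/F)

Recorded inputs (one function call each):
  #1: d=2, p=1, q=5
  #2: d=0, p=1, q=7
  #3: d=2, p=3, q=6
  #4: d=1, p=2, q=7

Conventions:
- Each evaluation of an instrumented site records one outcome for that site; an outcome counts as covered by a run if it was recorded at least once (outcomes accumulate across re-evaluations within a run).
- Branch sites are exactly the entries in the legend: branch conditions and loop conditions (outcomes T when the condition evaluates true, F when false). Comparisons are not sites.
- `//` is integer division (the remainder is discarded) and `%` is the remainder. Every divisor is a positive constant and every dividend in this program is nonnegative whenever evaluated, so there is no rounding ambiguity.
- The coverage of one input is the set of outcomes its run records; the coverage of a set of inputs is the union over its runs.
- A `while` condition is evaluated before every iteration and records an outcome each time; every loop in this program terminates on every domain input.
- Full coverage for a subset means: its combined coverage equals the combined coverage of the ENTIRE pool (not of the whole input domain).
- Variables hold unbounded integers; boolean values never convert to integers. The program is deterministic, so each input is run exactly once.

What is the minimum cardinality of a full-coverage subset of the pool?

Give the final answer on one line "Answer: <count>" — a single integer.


input #1 (d=2, p=1, q=5): events B1->F, B2->T, B2->T, B2->T, B2->T, B2->T, B2->T, B2->F, B3->T, B3->F, B4->F, B5->F; covers B1=F, B2=T, B2=F, B3=T, B3=F, B4=F, B5=F
input #2 (d=0, p=1, q=7): events B1->T, B2->T, B2->T, B2->T, B2->T, B2->F, B3->T, B3->F, B4->T, B5->T; covers B1=T, B2=T, B2=F, B3=T, B3=F, B4=T, B5=T
input #3 (d=2, p=3, q=6): events B1->F, B2->T, B2->T, B2->T, B2->T, B2->T, B2->T, B2->F, B3->T, B3->F, B4->T, B5->F; covers B1=F, B2=T, B2=F, B3=T, B3=F, B4=T, B5=F
input #4 (d=1, p=2, q=7): events B1->T, B2->T, B2->T, B2->T, B2->T, B2->T, B2->F, B3->T, B3->F, B4->T, B5->T; covers B1=T, B2=T, B2=F, B3=T, B3=F, B4=T, B5=T
union over all inputs: B1=T, B1=F, B2=T, B2=F, B3=T, B3=F, B4=T, B4=F, B5=T, B5=F (10 outcomes)
no size-1 subset reaches all 10 outcomes (best union: 7/10)
the canonical winner is {1, 2}: size 2, full 10-outcome coverage, earliest index list among size-2 covers
Answer: 2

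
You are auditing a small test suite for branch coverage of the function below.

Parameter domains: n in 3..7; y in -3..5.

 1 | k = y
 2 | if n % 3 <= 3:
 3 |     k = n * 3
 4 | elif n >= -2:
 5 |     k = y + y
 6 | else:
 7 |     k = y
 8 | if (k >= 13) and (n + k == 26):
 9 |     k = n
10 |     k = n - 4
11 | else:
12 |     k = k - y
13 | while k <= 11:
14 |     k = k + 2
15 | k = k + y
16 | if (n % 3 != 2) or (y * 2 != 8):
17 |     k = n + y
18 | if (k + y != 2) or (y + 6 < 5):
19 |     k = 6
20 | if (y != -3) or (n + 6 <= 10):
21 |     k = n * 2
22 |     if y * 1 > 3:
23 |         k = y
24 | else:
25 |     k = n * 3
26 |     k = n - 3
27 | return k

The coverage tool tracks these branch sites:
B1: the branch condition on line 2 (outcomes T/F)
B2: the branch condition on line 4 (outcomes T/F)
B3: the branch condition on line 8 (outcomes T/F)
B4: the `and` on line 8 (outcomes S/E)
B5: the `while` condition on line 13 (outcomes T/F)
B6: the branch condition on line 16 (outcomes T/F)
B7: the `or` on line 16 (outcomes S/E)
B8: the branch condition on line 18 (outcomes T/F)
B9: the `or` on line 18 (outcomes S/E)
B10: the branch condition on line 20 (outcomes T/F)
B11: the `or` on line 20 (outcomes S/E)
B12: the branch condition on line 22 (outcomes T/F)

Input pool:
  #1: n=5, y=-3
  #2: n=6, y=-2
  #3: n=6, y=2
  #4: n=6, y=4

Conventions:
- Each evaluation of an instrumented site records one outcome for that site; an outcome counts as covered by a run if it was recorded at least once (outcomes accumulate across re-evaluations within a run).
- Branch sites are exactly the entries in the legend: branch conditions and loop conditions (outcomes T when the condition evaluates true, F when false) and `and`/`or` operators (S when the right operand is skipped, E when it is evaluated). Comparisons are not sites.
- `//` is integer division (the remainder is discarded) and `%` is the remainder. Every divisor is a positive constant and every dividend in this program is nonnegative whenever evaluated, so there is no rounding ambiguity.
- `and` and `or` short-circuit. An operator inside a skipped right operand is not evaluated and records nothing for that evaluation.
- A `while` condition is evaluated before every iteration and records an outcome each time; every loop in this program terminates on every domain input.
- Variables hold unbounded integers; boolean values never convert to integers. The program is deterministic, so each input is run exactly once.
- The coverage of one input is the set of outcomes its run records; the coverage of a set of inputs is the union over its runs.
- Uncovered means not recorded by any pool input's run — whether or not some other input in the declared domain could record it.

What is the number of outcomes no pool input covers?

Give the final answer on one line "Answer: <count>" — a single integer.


test 1 (n=5, y=-3) fires B1->T, B4->E, B3->F, B5->F, B7->E, B6->T, B9->S, B8->T, B11->E, B10->F; hits B1=T, B3=F, B4=E, B5=F, B6=T, B7=E, B8=T, B9=S, B10=F, B11=E
test 2 (n=6, y=-2) fires B1->T, B4->E, B3->F, B5->F, B7->S, B6->T, B9->E, B8->T, B11->S, B10->T, B12->F; hits B1=T, B3=F, B4=E, B5=F, B6=T, B7=S, B8=T, B9=E, B10=T, B11=S, B12=F
test 3 (n=6, y=2) fires B1->T, B4->E, B3->F, B5->F, B7->S, B6->T, B9->S, B8->T, B11->S, B10->T, B12->F; hits B1=T, B3=F, B4=E, B5=F, B6=T, B7=S, B8=T, B9=S, B10=T, B11=S, B12=F
test 4 (n=6, y=4) fires B1->T, B4->E, B3->F, B5->F, B7->S, B6->T, B9->S, B8->T, B11->S, B10->T, B12->T; hits B1=T, B3=F, B4=E, B5=F, B6=T, B7=S, B8=T, B9=S, B10=T, B11=S, B12=T
union over the pool: B1=T, B3=F, B4=E, B5=F, B6=T, B7=S, B7=E, B8=T, B9=S, B9=E, B10=T, B10=F, B11=S, B11=E, B12=T, B12=F
uncovered (8 of 24): B1=F, B2=T, B2=F, B3=T, B4=S, B5=T, B6=F, B8=F
Answer: 8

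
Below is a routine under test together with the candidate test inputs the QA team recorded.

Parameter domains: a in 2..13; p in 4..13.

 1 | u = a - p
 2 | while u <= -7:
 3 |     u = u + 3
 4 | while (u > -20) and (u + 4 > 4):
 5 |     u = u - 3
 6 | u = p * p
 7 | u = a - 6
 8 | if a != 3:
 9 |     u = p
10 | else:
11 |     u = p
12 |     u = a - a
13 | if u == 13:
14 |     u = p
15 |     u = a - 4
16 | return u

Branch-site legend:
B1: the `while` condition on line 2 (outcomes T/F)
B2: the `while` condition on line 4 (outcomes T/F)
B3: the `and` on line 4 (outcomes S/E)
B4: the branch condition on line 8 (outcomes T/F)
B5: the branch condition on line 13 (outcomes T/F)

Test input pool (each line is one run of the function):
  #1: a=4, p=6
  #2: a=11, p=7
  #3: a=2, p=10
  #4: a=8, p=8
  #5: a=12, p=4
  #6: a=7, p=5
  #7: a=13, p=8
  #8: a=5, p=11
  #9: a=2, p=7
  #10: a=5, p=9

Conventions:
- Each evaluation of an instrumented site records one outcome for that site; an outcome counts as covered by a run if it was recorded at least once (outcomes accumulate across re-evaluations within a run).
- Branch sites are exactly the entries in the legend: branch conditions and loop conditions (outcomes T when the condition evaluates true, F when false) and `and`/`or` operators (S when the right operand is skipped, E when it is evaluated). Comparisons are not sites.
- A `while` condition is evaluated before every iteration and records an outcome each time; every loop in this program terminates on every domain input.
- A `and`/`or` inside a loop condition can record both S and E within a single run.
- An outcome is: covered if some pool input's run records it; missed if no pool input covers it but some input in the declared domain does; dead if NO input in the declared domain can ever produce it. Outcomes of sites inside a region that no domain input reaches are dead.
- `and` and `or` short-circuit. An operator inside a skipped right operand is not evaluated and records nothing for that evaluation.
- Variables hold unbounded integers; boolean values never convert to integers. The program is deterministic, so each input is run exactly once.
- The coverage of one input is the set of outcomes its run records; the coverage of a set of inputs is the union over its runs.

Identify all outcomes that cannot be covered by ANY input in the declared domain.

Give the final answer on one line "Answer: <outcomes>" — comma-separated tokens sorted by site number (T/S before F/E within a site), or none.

sweeping the full domain (120 inputs) for each outcome:
  B3=S: no domain input ever produces it -> dead
  reachable outcomes have witnesses, e.g. B1=T (e.g. a=2, p=9), B1=F (e.g. a=2, p=4), B2=T (e.g. a=5, p=4), B2=F (e.g. a=2, p=4)

Answer: B3=S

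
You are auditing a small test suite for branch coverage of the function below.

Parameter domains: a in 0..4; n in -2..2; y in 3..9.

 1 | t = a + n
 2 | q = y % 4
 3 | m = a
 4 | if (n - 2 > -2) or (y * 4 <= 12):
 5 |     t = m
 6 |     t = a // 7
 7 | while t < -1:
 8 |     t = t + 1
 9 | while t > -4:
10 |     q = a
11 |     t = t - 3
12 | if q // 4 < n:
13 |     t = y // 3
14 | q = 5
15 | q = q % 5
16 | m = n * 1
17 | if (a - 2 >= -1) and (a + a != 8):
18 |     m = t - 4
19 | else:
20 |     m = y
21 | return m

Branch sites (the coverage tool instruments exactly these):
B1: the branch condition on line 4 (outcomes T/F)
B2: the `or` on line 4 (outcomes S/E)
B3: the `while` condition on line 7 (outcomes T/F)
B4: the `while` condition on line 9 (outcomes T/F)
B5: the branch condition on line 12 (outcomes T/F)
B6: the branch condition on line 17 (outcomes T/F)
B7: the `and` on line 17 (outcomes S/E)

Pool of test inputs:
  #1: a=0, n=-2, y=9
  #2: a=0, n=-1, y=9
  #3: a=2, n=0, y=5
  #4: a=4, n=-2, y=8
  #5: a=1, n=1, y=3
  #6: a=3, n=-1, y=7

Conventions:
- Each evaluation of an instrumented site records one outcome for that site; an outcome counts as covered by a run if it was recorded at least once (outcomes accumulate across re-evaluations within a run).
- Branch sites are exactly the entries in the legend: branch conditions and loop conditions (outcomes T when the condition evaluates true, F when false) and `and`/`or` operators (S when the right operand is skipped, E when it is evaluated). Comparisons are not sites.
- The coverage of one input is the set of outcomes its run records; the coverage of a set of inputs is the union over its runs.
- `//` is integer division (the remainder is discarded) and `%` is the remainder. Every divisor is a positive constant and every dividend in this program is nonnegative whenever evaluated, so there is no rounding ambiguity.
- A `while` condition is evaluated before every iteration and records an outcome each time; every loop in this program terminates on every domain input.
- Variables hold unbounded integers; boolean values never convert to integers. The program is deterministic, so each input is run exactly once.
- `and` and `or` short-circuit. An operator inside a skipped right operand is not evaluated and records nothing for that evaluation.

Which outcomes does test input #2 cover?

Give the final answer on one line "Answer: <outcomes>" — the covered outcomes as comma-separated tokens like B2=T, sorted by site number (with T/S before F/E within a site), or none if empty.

Event log for input #2 (a=0, n=-1, y=9):
  B2->E, B1->F, B3->F, B4->T, B4->F, B5->F, B7->S, B6->F
distinct outcomes covered: B1=F, B2=E, B3=F, B4=T, B4=F, B5=F, B6=F, B7=S

Answer: B1=F, B2=E, B3=F, B4=T, B4=F, B5=F, B6=F, B7=S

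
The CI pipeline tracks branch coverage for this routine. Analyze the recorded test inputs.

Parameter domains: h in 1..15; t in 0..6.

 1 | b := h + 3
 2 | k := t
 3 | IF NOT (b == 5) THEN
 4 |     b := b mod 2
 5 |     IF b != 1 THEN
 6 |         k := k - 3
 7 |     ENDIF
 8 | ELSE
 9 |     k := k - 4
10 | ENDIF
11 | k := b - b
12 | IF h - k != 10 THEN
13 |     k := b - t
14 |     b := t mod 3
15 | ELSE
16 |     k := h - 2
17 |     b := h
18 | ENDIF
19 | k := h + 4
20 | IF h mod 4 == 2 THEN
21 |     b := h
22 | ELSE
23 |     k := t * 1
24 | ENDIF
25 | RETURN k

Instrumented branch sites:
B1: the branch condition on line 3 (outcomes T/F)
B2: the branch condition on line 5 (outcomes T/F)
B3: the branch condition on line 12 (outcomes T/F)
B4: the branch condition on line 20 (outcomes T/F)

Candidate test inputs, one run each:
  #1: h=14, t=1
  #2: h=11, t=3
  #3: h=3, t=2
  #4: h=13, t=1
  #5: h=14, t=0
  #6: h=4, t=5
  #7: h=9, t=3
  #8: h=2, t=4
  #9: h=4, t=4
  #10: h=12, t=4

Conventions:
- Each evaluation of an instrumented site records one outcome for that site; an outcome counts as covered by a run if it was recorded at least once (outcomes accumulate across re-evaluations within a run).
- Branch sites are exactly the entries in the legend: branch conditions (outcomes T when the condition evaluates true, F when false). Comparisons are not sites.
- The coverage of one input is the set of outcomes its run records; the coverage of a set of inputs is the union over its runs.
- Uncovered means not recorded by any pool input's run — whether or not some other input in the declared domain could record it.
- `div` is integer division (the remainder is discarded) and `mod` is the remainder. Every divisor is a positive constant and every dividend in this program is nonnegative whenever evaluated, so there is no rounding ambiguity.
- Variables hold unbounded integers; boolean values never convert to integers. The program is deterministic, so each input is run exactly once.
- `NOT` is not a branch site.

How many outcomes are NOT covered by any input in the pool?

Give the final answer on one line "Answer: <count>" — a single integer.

input #1, h=14, t=1: events B1->T, B2->F, B3->T, B4->T; outcomes B1=T, B2=F, B3=T, B4=T
input #2, h=11, t=3: events B1->T, B2->T, B3->T, B4->F; outcomes B1=T, B2=T, B3=T, B4=F
input #3, h=3, t=2: events B1->T, B2->T, B3->T, B4->F; outcomes B1=T, B2=T, B3=T, B4=F
input #4, h=13, t=1: events B1->T, B2->T, B3->T, B4->F; outcomes B1=T, B2=T, B3=T, B4=F
input #5, h=14, t=0: events B1->T, B2->F, B3->T, B4->T; outcomes B1=T, B2=F, B3=T, B4=T
input #6, h=4, t=5: events B1->T, B2->F, B3->T, B4->F; outcomes B1=T, B2=F, B3=T, B4=F
input #7, h=9, t=3: events B1->T, B2->T, B3->T, B4->F; outcomes B1=T, B2=T, B3=T, B4=F
input #8, h=2, t=4: events B1->F, B3->T, B4->T; outcomes B1=F, B3=T, B4=T
input #9, h=4, t=4: events B1->T, B2->F, B3->T, B4->F; outcomes B1=T, B2=F, B3=T, B4=F
input #10, h=12, t=4: events B1->T, B2->F, B3->T, B4->F; outcomes B1=T, B2=F, B3=T, B4=F
union over the pool: B1=T, B1=F, B2=T, B2=F, B3=T, B4=T, B4=F
uncovered (1 of 8): B3=F

Answer: 1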